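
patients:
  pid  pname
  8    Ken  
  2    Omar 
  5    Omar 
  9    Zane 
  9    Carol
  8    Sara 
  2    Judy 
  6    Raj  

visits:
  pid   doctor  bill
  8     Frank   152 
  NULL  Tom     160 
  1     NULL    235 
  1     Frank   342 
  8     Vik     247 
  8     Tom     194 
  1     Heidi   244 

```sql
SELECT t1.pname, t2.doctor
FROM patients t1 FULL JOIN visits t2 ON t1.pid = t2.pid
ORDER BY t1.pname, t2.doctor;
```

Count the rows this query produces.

16

FULL OUTER JOIN keeps every row from both sides; unmatched rows get NULL for the other side's columns.
Matching on t1.pid = t2.pid. A NULL in a compared column never satisfies the condition.
- t1 (pid=8) pairs with 3 row(s) of t2.
- t1 (pid=2) has no partner → padded with NULL.
- t1 (pid=5) has no partner → padded with NULL.
- t1 (pid=9) has no partner → padded with NULL.
- t1 (pid=9) has no partner → padded with NULL.
- t1 (pid=8) pairs with 3 row(s) of t2.
- t1 (pid=2) has no partner → padded with NULL.
- t1 (pid=6) has no partner → padded with NULL.
- 4 row(s) from t2 found no t1 partner → padded with NULL.
Total: 6 matched + 10 padded = 16 rows.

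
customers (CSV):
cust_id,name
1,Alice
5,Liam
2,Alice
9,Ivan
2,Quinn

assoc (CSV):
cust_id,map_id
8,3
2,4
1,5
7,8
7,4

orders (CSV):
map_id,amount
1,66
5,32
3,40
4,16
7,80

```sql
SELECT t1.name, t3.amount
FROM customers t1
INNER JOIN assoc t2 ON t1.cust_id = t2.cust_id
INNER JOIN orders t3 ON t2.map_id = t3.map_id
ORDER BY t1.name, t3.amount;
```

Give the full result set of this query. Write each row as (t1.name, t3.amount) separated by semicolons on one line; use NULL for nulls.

Joins associate left-to-right: customers INNER JOIN assoc on cust_id gives 3 intermediate row(s).
Then INNER JOIN `orders t3` on map_id: keep only rows whose t2.map_id appears in t3.

(Alice, 16); (Alice, 32); (Quinn, 16)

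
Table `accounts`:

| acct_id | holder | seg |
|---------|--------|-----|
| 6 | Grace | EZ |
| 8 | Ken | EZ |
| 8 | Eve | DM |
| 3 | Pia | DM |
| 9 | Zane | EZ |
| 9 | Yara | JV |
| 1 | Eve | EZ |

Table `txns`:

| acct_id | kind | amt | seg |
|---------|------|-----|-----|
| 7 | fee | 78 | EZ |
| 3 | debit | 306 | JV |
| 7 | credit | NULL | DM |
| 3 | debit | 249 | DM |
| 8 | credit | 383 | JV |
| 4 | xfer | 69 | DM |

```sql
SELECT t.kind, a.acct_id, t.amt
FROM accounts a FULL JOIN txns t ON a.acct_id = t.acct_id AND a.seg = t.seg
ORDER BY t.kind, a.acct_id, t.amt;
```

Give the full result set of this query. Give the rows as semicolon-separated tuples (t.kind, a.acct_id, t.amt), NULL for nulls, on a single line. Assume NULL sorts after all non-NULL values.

FULL OUTER JOIN keeps every row from both sides; unmatched rows get NULL for the other side's columns.
Matching on a.acct_id = t.acct_id AND a.seg = t.seg.
- a (acct_id=6, seg=EZ) has no partner → padded with NULL.
- a (acct_id=8, seg=EZ) has no partner → padded with NULL.
- a (acct_id=8, seg=DM) has no partner → padded with NULL.
- a (acct_id=3, seg=DM) pairs with 1 row(s) of t.
- a (acct_id=9, seg=EZ) has no partner → padded with NULL.
- a (acct_id=9, seg=JV) has no partner → padded with NULL.
- a (acct_id=1, seg=EZ) has no partner → padded with NULL.
- 5 row(s) from t found no a partner → padded with NULL.

(credit, NULL, 383); (credit, NULL, NULL); (debit, 3, 249); (debit, NULL, 306); (fee, NULL, 78); (xfer, NULL, 69); (NULL, 1, NULL); (NULL, 6, NULL); (NULL, 8, NULL); (NULL, 8, NULL); (NULL, 9, NULL); (NULL, 9, NULL)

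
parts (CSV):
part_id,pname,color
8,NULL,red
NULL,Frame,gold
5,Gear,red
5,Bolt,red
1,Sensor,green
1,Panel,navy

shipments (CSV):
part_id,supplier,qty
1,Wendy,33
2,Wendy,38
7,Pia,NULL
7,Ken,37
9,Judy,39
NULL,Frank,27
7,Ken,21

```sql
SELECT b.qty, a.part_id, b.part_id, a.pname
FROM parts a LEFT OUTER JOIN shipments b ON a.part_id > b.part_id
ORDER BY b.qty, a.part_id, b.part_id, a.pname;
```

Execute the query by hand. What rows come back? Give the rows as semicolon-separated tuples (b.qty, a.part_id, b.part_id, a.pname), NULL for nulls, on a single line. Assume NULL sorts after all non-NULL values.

(21, 8, 7, NULL); (33, 5, 1, Bolt); (33, 5, 1, Gear); (33, 8, 1, NULL); (37, 8, 7, NULL); (38, 5, 2, Bolt); (38, 5, 2, Gear); (38, 8, 2, NULL); (NULL, 1, NULL, Panel); (NULL, 1, NULL, Sensor); (NULL, 8, 7, NULL); (NULL, NULL, NULL, Frame)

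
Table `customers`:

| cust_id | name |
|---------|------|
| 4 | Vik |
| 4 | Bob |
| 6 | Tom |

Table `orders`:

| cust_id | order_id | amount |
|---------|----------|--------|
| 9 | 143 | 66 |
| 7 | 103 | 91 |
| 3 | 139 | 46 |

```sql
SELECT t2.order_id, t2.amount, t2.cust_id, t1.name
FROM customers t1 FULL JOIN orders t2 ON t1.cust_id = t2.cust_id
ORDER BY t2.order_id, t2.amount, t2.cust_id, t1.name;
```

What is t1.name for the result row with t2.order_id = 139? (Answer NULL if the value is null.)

FULL OUTER JOIN keeps every row from both sides; unmatched rows get NULL for the other side's columns.
Matching on t1.cust_id = t2.cust_id.
Matched pairs: 0; unmatched t1 rows kept: 3; unmatched t2 rows kept: 3.

NULL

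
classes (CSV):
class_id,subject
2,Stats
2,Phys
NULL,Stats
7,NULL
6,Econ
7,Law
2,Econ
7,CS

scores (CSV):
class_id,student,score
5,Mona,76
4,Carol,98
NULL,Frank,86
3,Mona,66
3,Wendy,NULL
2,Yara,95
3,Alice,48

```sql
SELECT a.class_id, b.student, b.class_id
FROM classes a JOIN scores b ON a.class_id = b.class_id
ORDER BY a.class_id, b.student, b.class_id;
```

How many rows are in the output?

INNER JOIN keeps only pairs where the ON condition holds.
Matching on a.class_id = b.class_id. A NULL in a compared column never satisfies the condition.
- a[0] class_id=2 → 1 match(es) in b → 1 row(s).
- a[1] class_id=2 → 1 match(es) in b → 1 row(s).
- a[2] class_id=NULL → no match; dropped.
- a[3] class_id=7 → no match; dropped.
- a[4] class_id=6 → no match; dropped.
- a[5] class_id=7 → no match; dropped.
- a[6] class_id=2 → 1 match(es) in b → 1 row(s).
- a[7] class_id=7 → no match; dropped.
Total: 3 rows.

3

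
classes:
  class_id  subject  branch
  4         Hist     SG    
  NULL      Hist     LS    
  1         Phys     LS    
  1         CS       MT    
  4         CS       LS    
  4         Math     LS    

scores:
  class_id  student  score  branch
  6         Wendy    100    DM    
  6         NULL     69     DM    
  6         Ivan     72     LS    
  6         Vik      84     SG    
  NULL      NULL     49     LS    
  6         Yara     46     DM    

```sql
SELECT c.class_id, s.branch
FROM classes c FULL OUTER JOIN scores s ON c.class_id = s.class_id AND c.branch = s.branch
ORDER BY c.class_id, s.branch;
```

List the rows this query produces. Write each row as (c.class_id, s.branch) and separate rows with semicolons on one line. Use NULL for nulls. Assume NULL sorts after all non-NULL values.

FULL OUTER JOIN keeps every row from both sides; unmatched rows get NULL for the other side's columns.
Matching on c.class_id = s.class_id AND c.branch = s.branch. A NULL in a compared column never satisfies the condition.
Matched pairs: 0; unmatched c rows kept: 6; unmatched s rows kept: 6.

(1, NULL); (1, NULL); (4, NULL); (4, NULL); (4, NULL); (NULL, DM); (NULL, DM); (NULL, DM); (NULL, LS); (NULL, LS); (NULL, SG); (NULL, NULL)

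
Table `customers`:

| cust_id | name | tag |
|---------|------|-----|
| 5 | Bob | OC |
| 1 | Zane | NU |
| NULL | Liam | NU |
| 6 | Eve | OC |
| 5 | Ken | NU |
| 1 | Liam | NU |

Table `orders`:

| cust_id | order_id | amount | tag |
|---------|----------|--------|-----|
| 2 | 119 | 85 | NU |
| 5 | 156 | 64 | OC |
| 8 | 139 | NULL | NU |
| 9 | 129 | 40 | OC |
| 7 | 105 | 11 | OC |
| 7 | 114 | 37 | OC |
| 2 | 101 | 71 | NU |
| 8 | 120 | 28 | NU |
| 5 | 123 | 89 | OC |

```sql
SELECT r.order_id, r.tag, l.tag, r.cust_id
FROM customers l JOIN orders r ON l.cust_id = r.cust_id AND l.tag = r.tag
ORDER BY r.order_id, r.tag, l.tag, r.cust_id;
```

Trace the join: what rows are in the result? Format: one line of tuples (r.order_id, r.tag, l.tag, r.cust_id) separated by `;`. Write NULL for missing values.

INNER JOIN keeps only pairs where the ON condition holds.
Matching on l.cust_id = r.cust_id AND l.tag = r.tag. A NULL in a compared column never satisfies the condition.
- l row (cust_id=5, tag=OC): matches 2 r row(s) → 2 output row(s).
- l row (cust_id=1, tag=NU): no match → dropped.
- l row (cust_id=NULL, tag=NU): no match → dropped.
- l row (cust_id=6, tag=OC): no match → dropped.
- l row (cust_id=5, tag=NU): no match → dropped.
- l row (cust_id=1, tag=NU): no match → dropped.
After projecting and ordering:
r.order_id | r.tag | l.tag | r.cust_id
123 | OC | OC | 5
156 | OC | OC | 5

(123, OC, OC, 5); (156, OC, OC, 5)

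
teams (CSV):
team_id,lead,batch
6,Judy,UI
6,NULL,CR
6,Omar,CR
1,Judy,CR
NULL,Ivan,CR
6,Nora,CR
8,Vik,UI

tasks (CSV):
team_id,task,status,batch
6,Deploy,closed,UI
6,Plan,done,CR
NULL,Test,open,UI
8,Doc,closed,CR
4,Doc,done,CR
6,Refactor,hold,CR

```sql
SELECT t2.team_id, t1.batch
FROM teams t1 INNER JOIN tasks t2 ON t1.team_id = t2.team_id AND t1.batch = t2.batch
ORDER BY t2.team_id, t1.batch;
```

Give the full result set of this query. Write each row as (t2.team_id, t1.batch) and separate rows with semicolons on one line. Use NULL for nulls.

(6, CR); (6, CR); (6, CR); (6, CR); (6, CR); (6, CR); (6, UI)

INNER JOIN keeps only pairs where the ON condition holds.
Matching on t1.team_id = t2.team_id AND t1.batch = t2.batch. A NULL in a compared column never satisfies the condition.
Matched pairs: 7.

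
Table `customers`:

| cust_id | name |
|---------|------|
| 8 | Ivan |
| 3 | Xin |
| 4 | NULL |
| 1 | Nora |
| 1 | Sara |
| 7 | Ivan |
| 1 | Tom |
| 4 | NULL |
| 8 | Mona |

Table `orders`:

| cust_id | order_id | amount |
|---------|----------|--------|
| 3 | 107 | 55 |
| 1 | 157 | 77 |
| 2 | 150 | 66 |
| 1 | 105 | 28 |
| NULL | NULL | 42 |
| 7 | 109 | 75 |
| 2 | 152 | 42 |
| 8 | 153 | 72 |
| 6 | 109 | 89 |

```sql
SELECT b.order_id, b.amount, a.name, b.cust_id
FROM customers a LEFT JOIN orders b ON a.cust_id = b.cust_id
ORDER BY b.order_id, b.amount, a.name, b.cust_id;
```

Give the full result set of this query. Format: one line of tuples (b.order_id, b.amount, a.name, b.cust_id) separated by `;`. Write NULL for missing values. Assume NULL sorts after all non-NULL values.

(105, 28, Nora, 1); (105, 28, Sara, 1); (105, 28, Tom, 1); (107, 55, Xin, 3); (109, 75, Ivan, 7); (153, 72, Ivan, 8); (153, 72, Mona, 8); (157, 77, Nora, 1); (157, 77, Sara, 1); (157, 77, Tom, 1); (NULL, NULL, NULL, NULL); (NULL, NULL, NULL, NULL)

LEFT JOIN keeps every row from `customers`; unmatched rows get NULL for `orders`'s columns.
Matching on a.cust_id = b.cust_id. A NULL in a compared column never satisfies the condition.
- cust_id=8: 1 matching b row(s), so 1 row(s) emitted.
- cust_id=3: 1 matching b row(s), so 1 row(s) emitted.
- cust_id=4: no b row matches, row kept with b columns NULL.
- cust_id=1: 2 matching b row(s), so 2 row(s) emitted.
- cust_id=1: 2 matching b row(s), so 2 row(s) emitted.
- cust_id=7: 1 matching b row(s), so 1 row(s) emitted.
- cust_id=1: 2 matching b row(s), so 2 row(s) emitted.
- cust_id=4: no b row matches, row kept with b columns NULL.
- cust_id=8: 1 matching b row(s), so 1 row(s) emitted.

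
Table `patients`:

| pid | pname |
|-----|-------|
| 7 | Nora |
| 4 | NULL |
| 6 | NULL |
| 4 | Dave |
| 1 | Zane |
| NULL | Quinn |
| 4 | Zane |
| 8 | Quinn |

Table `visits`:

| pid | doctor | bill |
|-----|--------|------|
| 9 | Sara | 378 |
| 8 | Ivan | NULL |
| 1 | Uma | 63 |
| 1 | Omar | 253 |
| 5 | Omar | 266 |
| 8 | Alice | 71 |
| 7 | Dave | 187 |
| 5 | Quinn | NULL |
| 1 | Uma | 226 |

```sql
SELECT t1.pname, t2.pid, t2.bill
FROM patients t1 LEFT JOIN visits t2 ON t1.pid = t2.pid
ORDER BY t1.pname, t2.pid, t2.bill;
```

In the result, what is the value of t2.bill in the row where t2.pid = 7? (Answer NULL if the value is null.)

LEFT JOIN keeps every row from `patients`; unmatched rows get NULL for `visits`'s columns.
Matching on t1.pid = t2.pid. A NULL in a compared column never satisfies the condition.
Matched pairs: 6; unmatched t1 rows kept: 5.

187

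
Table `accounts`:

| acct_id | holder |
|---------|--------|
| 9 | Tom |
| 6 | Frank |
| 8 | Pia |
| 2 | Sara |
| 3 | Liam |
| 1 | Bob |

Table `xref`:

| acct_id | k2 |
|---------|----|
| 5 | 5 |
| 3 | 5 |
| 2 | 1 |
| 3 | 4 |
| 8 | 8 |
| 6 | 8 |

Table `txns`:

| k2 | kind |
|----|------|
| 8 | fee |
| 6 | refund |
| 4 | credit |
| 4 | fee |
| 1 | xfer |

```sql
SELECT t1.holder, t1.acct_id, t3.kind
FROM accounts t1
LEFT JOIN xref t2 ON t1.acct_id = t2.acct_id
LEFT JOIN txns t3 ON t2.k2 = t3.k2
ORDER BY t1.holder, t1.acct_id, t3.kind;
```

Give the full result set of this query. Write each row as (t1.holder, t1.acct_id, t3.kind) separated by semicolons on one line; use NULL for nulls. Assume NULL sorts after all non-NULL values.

(Bob, 1, NULL); (Frank, 6, fee); (Liam, 3, credit); (Liam, 3, fee); (Liam, 3, NULL); (Pia, 8, fee); (Sara, 2, xfer); (Tom, 9, NULL)

Joins associate left-to-right: accounts LEFT JOIN xref on acct_id gives 7 intermediate row(s).
Then LEFT JOIN `txns t3` on k2: each of those 7 rows is kept; rows whose t2.k2 has no match in t3 get NULL for t3's columns.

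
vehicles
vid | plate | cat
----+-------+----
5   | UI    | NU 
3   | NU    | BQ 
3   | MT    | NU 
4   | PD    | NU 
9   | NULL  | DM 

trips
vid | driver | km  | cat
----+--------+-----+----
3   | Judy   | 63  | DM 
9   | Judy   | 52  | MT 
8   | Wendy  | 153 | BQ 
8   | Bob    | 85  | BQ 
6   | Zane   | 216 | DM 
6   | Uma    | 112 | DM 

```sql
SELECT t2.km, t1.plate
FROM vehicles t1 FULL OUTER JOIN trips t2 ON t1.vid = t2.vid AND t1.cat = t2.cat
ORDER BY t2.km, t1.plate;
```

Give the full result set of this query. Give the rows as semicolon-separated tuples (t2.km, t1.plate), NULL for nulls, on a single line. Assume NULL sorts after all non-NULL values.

(52, NULL); (63, NULL); (85, NULL); (112, NULL); (153, NULL); (216, NULL); (NULL, MT); (NULL, NU); (NULL, PD); (NULL, UI); (NULL, NULL)

FULL OUTER JOIN keeps every row from both sides; unmatched rows get NULL for the other side's columns.
Matching on t1.vid = t2.vid AND t1.cat = t2.cat.
Matched pairs: 0; unmatched t1 rows kept: 5; unmatched t2 rows kept: 6.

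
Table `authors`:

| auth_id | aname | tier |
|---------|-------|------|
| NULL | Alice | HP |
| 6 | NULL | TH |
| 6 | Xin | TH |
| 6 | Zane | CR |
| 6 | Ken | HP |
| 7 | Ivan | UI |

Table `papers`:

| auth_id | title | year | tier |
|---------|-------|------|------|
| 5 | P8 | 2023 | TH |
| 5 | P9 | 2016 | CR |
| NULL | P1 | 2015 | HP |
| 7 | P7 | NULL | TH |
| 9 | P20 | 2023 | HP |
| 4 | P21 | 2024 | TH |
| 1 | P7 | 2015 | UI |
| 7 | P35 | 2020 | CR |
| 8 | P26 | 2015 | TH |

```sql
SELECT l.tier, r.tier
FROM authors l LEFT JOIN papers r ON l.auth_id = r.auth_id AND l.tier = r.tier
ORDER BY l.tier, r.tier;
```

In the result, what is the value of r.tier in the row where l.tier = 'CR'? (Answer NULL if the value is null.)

LEFT JOIN keeps every row from `authors`; unmatched rows get NULL for `papers`'s columns.
Matching on l.auth_id = r.auth_id AND l.tier = r.tier. A NULL in a compared column never satisfies the condition.
Matched pairs: 0; unmatched l rows kept: 6.

NULL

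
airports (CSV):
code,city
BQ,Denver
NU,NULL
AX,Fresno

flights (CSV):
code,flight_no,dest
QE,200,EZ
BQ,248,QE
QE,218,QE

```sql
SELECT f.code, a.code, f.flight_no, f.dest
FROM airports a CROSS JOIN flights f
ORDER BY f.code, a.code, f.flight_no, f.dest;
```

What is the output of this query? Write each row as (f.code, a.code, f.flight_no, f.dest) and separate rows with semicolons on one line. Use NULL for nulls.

CROSS JOIN pairs every row of `airports` with every row of `flights`: 3 × 3 = 9 rows.
After projecting and ordering:
f.code | a.code | f.flight_no | f.dest
BQ | AX | 248 | QE
BQ | BQ | 248 | QE
BQ | NU | 248 | QE
QE | AX | 200 | EZ
QE | AX | 218 | QE
QE | BQ | 200 | EZ
QE | BQ | 218 | QE
QE | NU | 200 | EZ
QE | NU | 218 | QE

(BQ, AX, 248, QE); (BQ, BQ, 248, QE); (BQ, NU, 248, QE); (QE, AX, 200, EZ); (QE, AX, 218, QE); (QE, BQ, 200, EZ); (QE, BQ, 218, QE); (QE, NU, 200, EZ); (QE, NU, 218, QE)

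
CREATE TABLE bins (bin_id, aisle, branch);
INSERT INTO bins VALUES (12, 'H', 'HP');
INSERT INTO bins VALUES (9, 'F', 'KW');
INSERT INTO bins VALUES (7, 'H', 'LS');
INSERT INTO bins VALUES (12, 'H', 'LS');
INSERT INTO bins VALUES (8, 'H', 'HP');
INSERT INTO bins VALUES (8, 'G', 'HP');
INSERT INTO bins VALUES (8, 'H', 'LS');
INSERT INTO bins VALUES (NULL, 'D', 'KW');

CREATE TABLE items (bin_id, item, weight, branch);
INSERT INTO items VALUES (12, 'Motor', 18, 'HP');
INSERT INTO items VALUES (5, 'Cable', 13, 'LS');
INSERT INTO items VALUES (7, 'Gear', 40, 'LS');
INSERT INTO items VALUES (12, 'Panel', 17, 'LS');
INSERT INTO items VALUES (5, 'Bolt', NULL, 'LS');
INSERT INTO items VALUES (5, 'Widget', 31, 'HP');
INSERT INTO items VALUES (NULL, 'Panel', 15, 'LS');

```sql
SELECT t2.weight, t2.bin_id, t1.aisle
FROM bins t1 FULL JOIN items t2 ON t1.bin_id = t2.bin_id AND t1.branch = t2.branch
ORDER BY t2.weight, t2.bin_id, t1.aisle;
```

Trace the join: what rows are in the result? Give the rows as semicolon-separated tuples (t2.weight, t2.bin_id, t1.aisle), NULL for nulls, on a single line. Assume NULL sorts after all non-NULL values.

(13, 5, NULL); (15, NULL, NULL); (17, 12, H); (18, 12, H); (31, 5, NULL); (40, 7, H); (NULL, 5, NULL); (NULL, NULL, D); (NULL, NULL, F); (NULL, NULL, G); (NULL, NULL, H); (NULL, NULL, H)

FULL OUTER JOIN keeps every row from both sides; unmatched rows get NULL for the other side's columns.
Matching on t1.bin_id = t2.bin_id AND t1.branch = t2.branch. A NULL in a compared column never satisfies the condition.
- t1 row (bin_id=12, branch=HP): matches 1 t2 row(s) → 1 output row(s).
- t1 row (bin_id=9, branch=KW): no match → kept, t2 columns NULL.
- t1 row (bin_id=7, branch=LS): matches 1 t2 row(s) → 1 output row(s).
- t1 row (bin_id=12, branch=LS): matches 1 t2 row(s) → 1 output row(s).
- t1 row (bin_id=8, branch=HP): no match → kept, t2 columns NULL.
- t1 row (bin_id=8, branch=HP): no match → kept, t2 columns NULL.
- t1 row (bin_id=8, branch=LS): no match → kept, t2 columns NULL.
- t1 row (bin_id=NULL, branch=KW): no match → kept, t2 columns NULL.
- 4 t2 row(s) had no t1 match → kept, t1 columns NULL.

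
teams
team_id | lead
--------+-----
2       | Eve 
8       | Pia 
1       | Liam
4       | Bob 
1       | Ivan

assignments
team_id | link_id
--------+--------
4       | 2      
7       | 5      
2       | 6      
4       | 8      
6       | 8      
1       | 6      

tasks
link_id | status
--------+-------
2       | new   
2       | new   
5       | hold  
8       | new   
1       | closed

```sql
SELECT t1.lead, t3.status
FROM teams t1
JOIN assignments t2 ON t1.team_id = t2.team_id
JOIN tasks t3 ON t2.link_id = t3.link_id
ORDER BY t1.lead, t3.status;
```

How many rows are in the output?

3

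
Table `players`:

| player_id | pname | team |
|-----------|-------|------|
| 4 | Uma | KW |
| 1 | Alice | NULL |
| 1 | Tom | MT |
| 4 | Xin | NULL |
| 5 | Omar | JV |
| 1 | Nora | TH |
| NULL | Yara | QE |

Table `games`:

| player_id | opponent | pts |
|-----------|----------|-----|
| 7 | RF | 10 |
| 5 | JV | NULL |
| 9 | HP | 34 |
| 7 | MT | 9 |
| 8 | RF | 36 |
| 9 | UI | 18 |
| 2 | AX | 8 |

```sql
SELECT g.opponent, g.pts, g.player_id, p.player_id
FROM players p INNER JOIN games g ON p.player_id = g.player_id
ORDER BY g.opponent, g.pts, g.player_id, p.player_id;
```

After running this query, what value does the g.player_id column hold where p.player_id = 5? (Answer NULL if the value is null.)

5

INNER JOIN keeps only pairs where the ON condition holds.
Matching on p.player_id = g.player_id. A NULL in a compared column never satisfies the condition.
- p (player_id=4) has no partner → excluded.
- p (player_id=1) has no partner → excluded.
- p (player_id=1) has no partner → excluded.
- p (player_id=4) has no partner → excluded.
- p (player_id=5) pairs with 1 row(s) of g.
- p (player_id=1) has no partner → excluded.
- p (player_id=NULL) has no partner → excluded.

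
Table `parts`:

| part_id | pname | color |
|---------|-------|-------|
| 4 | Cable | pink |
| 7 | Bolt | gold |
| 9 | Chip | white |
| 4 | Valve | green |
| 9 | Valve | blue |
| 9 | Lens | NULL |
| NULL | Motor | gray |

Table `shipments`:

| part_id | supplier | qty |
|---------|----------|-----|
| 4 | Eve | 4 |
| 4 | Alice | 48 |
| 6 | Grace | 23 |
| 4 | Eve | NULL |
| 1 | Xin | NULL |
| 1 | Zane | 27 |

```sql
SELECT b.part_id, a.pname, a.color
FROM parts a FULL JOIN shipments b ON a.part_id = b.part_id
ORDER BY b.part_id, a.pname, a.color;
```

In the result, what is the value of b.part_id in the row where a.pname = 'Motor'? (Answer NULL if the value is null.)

FULL OUTER JOIN keeps every row from both sides; unmatched rows get NULL for the other side's columns.
Matching on a.part_id = b.part_id. A NULL in a compared column never satisfies the condition.
- a[0] part_id=4 → 3 match(es) in b → 3 row(s).
- a[1] part_id=7 → no match; kept with NULLs on the b side.
- a[2] part_id=9 → no match; kept with NULLs on the b side.
- a[3] part_id=4 → 3 match(es) in b → 3 row(s).
- a[4] part_id=9 → no match; kept with NULLs on the b side.
- a[5] part_id=9 → no match; kept with NULLs on the b side.
- a[6] part_id=NULL → no match; kept with NULLs on the b side.
- 3 b row(s) had no a match → kept, a columns NULL.

NULL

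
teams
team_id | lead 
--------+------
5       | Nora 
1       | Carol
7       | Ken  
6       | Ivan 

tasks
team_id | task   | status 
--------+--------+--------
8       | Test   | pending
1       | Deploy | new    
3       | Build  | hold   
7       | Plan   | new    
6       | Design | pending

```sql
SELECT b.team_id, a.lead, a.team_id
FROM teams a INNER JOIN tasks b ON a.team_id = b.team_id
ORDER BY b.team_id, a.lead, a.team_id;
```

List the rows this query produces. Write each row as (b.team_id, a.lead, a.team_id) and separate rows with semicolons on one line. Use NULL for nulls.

INNER JOIN keeps only pairs where the ON condition holds.
Matching on a.team_id = b.team_id.
- a[0] team_id=5 → no match; dropped.
- a[1] team_id=1 → 1 match(es) in b → 1 row(s).
- a[2] team_id=7 → 1 match(es) in b → 1 row(s).
- a[3] team_id=6 → 1 match(es) in b → 1 row(s).
After projecting and ordering:
b.team_id | a.lead | a.team_id
1 | Carol | 1
6 | Ivan | 6
7 | Ken | 7

(1, Carol, 1); (6, Ivan, 6); (7, Ken, 7)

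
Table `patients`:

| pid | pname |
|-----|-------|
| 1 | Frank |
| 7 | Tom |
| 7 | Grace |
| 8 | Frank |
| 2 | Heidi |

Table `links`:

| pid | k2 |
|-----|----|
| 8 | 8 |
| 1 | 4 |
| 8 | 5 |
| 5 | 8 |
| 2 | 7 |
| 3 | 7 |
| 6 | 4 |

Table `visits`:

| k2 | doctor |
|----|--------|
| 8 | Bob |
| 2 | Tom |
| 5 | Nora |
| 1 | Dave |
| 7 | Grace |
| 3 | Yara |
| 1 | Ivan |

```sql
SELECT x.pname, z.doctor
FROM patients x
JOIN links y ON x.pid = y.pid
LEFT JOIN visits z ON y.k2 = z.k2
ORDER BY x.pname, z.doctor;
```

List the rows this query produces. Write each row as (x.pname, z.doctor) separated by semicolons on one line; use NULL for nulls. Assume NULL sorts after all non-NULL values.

(Frank, Bob); (Frank, Nora); (Frank, NULL); (Heidi, Grace)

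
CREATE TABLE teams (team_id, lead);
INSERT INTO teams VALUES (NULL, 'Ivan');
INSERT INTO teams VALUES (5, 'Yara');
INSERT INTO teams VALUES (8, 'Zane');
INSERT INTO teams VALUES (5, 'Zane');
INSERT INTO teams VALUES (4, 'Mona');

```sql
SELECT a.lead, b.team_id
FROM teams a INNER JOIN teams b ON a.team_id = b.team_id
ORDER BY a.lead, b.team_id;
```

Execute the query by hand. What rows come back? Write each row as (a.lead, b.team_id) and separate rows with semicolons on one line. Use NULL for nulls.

INNER JOIN keeps only pairs where the ON condition holds.
Matching on a.team_id = b.team_id. A NULL in a compared column never satisfies the condition.
Matched pairs: 6.

(Mona, 4); (Yara, 5); (Yara, 5); (Zane, 5); (Zane, 5); (Zane, 8)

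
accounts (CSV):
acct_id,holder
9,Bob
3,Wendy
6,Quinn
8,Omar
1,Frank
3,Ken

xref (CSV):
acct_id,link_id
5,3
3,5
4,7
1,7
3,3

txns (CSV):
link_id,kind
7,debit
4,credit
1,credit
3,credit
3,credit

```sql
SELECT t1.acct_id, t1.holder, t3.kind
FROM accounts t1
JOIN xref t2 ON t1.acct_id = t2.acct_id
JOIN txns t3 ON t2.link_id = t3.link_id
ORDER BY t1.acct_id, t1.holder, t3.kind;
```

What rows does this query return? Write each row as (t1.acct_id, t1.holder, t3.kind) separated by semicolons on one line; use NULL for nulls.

Evaluate left to right. First `accounts t1 INNER JOIN xref t2` on acct_id: 5 row(s).
Then INNER JOIN `txns t3` on link_id: keep only rows whose t2.link_id appears in t3.

(1, Frank, debit); (3, Ken, credit); (3, Ken, credit); (3, Wendy, credit); (3, Wendy, credit)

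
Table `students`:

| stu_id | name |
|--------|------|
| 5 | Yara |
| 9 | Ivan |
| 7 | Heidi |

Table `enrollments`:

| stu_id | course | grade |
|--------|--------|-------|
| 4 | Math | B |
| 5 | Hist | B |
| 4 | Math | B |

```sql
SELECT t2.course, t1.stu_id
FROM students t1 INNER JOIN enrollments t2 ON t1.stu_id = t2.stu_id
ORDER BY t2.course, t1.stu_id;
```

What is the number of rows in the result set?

INNER JOIN keeps only pairs where the ON condition holds.
Matching on t1.stu_id = t2.stu_id.
- stu_id=5: 1 matching t2 row(s), so 1 row(s) emitted.
- stu_id=9: no matching t2 row, dropped.
- stu_id=7: no matching t2 row, dropped.
Total: 1 rows.

1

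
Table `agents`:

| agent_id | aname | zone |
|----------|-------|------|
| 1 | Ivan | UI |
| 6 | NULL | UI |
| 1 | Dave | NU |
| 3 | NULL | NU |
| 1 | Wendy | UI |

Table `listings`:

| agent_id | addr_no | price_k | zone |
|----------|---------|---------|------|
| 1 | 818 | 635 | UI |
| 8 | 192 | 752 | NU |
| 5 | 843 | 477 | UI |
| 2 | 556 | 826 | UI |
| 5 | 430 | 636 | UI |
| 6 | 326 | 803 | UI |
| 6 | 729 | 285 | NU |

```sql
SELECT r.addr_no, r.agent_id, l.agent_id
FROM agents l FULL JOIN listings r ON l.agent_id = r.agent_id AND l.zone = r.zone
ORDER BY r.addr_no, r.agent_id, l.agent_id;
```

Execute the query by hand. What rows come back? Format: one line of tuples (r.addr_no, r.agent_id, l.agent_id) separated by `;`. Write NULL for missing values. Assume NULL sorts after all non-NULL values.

(192, 8, NULL); (326, 6, 6); (430, 5, NULL); (556, 2, NULL); (729, 6, NULL); (818, 1, 1); (818, 1, 1); (843, 5, NULL); (NULL, NULL, 1); (NULL, NULL, 3)

FULL OUTER JOIN keeps every row from both sides; unmatched rows get NULL for the other side's columns.
Matching on l.agent_id = r.agent_id AND l.zone = r.zone.
- l[0] agent_id=1, zone=UI → 1 match(es) in r → 1 row(s).
- l[1] agent_id=6, zone=UI → 1 match(es) in r → 1 row(s).
- l[2] agent_id=1, zone=NU → no match; kept with NULLs on the r side.
- l[3] agent_id=3, zone=NU → no match; kept with NULLs on the r side.
- l[4] agent_id=1, zone=UI → 1 match(es) in r → 1 row(s).
- plus 5 unmatched r row(s), each kept with NULL l columns.
After projecting and ordering:
r.addr_no | r.agent_id | l.agent_id
192 | 8 | NULL
326 | 6 | 6
430 | 5 | NULL
556 | 2 | NULL
729 | 6 | NULL
818 | 1 | 1
818 | 1 | 1
843 | 5 | NULL
NULL | NULL | 1
NULL | NULL | 3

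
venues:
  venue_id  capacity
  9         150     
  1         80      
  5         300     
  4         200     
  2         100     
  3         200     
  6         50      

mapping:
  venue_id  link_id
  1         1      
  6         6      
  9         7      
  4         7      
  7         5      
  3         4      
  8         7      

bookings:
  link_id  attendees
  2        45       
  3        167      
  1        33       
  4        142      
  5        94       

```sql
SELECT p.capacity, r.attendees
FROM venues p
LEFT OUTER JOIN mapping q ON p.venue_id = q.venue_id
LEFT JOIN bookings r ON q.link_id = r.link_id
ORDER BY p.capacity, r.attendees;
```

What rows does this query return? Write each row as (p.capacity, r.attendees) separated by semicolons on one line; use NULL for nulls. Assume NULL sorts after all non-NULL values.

Step 1 — p LEFT JOIN q on venue_id → 7 row(s).
Then LEFT JOIN `bookings r` on link_id: each of those 7 rows is kept; rows whose q.link_id has no match in r get NULL for r's columns.

(50, NULL); (80, 33); (100, NULL); (150, NULL); (200, 142); (200, NULL); (300, NULL)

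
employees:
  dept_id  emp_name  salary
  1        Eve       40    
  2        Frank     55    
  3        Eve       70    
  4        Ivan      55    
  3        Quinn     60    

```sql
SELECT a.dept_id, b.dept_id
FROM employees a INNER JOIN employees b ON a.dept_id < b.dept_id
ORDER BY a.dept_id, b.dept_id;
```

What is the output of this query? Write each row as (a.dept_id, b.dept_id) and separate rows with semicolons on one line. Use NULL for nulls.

INNER JOIN keeps only pairs where the ON condition holds.
Matching on a.dept_id < b.dept_id.
- a (dept_id=1) pairs with 4 row(s) of b.
- a (dept_id=2) pairs with 3 row(s) of b.
- a (dept_id=3) pairs with 1 row(s) of b.
- a (dept_id=4) has no partner → excluded.
- a (dept_id=3) pairs with 1 row(s) of b.
After projecting and ordering:
a.dept_id | b.dept_id
1 | 2
1 | 3
1 | 3
1 | 4
2 | 3
2 | 3
2 | 4
3 | 4
3 | 4

(1, 2); (1, 3); (1, 3); (1, 4); (2, 3); (2, 3); (2, 4); (3, 4); (3, 4)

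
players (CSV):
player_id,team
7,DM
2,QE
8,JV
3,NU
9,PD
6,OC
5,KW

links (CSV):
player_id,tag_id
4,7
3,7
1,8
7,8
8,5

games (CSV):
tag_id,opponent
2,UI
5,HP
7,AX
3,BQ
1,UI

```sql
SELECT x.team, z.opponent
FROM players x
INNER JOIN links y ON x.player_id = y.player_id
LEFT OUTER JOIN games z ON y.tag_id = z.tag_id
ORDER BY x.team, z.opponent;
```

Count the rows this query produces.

3

Step 1 — x INNER JOIN y on player_id → 3 row(s).
Then LEFT JOIN `games z` on tag_id: each of those 3 rows is kept; rows whose y.tag_id has no match in z get NULL for z's columns.
Result: 3 row(s).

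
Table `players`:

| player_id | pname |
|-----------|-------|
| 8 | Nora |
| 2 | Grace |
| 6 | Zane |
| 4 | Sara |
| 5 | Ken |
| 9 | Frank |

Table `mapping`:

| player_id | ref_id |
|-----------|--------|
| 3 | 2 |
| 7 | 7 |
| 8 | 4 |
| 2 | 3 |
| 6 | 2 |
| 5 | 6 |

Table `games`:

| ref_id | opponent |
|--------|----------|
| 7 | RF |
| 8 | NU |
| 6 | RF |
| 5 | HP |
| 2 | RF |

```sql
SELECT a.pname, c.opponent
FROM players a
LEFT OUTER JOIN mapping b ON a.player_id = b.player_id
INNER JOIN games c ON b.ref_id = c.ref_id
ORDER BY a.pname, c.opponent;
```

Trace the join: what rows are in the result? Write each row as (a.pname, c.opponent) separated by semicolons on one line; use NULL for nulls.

(Ken, RF); (Zane, RF)

Step 1 — a LEFT JOIN b on player_id → 6 row(s).
Then INNER JOIN `games c` on ref_id: keep only rows whose b.ref_id appears in c.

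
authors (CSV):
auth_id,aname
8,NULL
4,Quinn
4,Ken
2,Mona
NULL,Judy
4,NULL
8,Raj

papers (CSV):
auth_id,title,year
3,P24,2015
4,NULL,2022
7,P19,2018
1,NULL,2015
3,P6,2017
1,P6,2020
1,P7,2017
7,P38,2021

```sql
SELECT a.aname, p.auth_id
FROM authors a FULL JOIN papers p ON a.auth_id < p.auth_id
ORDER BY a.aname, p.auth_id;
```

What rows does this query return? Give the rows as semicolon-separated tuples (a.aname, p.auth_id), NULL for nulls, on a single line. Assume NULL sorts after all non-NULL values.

FULL OUTER JOIN keeps every row from both sides; unmatched rows get NULL for the other side's columns.
Matching on a.auth_id < p.auth_id. A NULL in a compared column never satisfies the condition.
- a row (auth_id=8): no match → kept, p columns NULL.
- a row (auth_id=4): matches 2 p row(s) → 2 output row(s).
- a row (auth_id=4): matches 2 p row(s) → 2 output row(s).
- a row (auth_id=2): matches 5 p row(s) → 5 output row(s).
- a row (auth_id=NULL): no match → kept, p columns NULL.
- a row (auth_id=4): matches 2 p row(s) → 2 output row(s).
- a row (auth_id=8): no match → kept, p columns NULL.
- 3 p row(s) had no a match → kept, a columns NULL.

(Judy, NULL); (Ken, 7); (Ken, 7); (Mona, 3); (Mona, 3); (Mona, 4); (Mona, 7); (Mona, 7); (Quinn, 7); (Quinn, 7); (Raj, NULL); (NULL, 1); (NULL, 1); (NULL, 1); (NULL, 7); (NULL, 7); (NULL, NULL)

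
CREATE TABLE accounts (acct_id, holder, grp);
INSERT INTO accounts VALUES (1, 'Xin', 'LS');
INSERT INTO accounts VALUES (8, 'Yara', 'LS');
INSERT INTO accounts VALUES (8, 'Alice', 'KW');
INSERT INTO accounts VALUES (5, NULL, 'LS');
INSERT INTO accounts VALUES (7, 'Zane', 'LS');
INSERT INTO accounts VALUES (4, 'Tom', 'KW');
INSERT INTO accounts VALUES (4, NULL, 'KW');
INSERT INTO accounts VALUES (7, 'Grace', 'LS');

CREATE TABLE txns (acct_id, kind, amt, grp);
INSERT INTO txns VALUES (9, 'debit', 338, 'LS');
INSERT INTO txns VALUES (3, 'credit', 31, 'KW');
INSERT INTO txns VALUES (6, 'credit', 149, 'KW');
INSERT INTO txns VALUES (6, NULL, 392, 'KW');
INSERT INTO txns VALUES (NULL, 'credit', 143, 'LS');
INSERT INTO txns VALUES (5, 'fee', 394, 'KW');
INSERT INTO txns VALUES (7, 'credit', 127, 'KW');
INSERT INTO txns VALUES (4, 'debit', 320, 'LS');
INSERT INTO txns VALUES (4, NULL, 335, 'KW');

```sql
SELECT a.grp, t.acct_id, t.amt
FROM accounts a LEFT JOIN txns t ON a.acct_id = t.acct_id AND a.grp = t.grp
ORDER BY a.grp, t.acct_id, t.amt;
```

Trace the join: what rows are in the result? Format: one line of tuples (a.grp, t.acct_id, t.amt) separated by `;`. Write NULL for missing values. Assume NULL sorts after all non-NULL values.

(KW, 4, 335); (KW, 4, 335); (KW, NULL, NULL); (LS, NULL, NULL); (LS, NULL, NULL); (LS, NULL, NULL); (LS, NULL, NULL); (LS, NULL, NULL)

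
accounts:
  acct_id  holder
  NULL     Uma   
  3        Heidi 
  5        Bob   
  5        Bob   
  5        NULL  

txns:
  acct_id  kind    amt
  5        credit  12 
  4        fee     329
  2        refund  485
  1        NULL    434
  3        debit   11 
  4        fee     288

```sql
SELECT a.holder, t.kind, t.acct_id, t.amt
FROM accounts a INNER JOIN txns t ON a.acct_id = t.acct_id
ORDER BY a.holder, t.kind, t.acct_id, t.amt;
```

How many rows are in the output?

4

INNER JOIN keeps only pairs where the ON condition holds.
Matching on a.acct_id = t.acct_id. A NULL in a compared column never satisfies the condition.
- a[0] acct_id=NULL → no match; dropped.
- a[1] acct_id=3 → 1 match(es) in t → 1 row(s).
- a[2] acct_id=5 → 1 match(es) in t → 1 row(s).
- a[3] acct_id=5 → 1 match(es) in t → 1 row(s).
- a[4] acct_id=5 → 1 match(es) in t → 1 row(s).
Total: 4 rows.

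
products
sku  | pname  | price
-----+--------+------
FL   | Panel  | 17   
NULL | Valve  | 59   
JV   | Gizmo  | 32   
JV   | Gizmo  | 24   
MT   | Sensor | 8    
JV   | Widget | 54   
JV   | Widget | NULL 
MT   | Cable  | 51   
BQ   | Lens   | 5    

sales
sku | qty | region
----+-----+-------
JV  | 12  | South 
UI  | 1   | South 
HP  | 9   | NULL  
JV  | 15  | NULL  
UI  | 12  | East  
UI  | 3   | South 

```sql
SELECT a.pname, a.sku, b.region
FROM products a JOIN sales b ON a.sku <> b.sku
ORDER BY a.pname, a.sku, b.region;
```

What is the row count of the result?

INNER JOIN keeps only pairs where the ON condition holds.
Matching on a.sku <> b.sku. A NULL in a compared column never satisfies the condition.
- sku=FL: 6 matching b row(s), so 6 row(s) emitted.
- sku=NULL: no matching b row, dropped.
- sku=JV: 4 matching b row(s), so 4 row(s) emitted.
- sku=JV: 4 matching b row(s), so 4 row(s) emitted.
- sku=MT: 6 matching b row(s), so 6 row(s) emitted.
- sku=JV: 4 matching b row(s), so 4 row(s) emitted.
- sku=JV: 4 matching b row(s), so 4 row(s) emitted.
- sku=MT: 6 matching b row(s), so 6 row(s) emitted.
- sku=BQ: 6 matching b row(s), so 6 row(s) emitted.
Total: 40 rows.

40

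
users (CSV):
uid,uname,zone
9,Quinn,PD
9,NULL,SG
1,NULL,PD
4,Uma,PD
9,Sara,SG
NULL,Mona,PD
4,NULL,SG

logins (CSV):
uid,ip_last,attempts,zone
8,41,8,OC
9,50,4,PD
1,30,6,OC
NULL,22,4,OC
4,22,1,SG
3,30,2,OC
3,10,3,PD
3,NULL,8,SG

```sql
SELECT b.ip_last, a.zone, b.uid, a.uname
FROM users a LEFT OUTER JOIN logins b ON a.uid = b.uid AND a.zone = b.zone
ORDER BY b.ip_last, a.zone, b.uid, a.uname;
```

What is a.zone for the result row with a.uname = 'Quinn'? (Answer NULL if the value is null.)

PD

LEFT JOIN keeps every row from `users`; unmatched rows get NULL for `logins`'s columns.
Matching on a.uid = b.uid AND a.zone = b.zone. A NULL in a compared column never satisfies the condition.
- a row (uid=9, zone=PD): matches 1 b row(s) → 1 output row(s).
- a row (uid=9, zone=SG): no match → kept, b columns NULL.
- a row (uid=1, zone=PD): no match → kept, b columns NULL.
- a row (uid=4, zone=PD): no match → kept, b columns NULL.
- a row (uid=9, zone=SG): no match → kept, b columns NULL.
- a row (uid=NULL, zone=PD): no match → kept, b columns NULL.
- a row (uid=4, zone=SG): matches 1 b row(s) → 1 output row(s).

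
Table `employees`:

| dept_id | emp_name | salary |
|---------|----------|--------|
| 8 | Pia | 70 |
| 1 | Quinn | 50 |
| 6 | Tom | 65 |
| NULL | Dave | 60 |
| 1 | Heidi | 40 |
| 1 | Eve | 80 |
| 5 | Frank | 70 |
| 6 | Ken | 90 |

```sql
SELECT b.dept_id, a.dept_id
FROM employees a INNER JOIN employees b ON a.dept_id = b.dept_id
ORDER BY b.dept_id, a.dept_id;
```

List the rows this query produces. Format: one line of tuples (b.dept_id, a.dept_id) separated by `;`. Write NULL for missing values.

(1, 1); (1, 1); (1, 1); (1, 1); (1, 1); (1, 1); (1, 1); (1, 1); (1, 1); (5, 5); (6, 6); (6, 6); (6, 6); (6, 6); (8, 8)

INNER JOIN keeps only pairs where the ON condition holds.
Matching on a.dept_id = b.dept_id. A NULL in a compared column never satisfies the condition.
Matched pairs: 15.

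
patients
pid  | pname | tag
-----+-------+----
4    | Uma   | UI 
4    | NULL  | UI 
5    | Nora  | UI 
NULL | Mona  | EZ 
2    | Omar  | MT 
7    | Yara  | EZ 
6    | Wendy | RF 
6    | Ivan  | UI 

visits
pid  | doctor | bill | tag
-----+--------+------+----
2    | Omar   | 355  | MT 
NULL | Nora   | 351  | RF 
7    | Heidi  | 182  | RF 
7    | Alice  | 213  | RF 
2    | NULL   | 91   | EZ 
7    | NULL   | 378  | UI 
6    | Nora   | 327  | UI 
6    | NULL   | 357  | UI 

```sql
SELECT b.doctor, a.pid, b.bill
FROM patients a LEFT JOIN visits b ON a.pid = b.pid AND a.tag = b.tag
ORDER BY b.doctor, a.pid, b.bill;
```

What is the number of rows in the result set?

LEFT JOIN keeps every row from `patients`; unmatched rows get NULL for `visits`'s columns.
Matching on a.pid = b.pid AND a.tag = b.tag. A NULL in a compared column never satisfies the condition.
- a (pid=4, tag=UI) has no partner → padded with NULL.
- a (pid=4, tag=UI) has no partner → padded with NULL.
- a (pid=5, tag=UI) has no partner → padded with NULL.
- a (pid=NULL, tag=EZ) has no partner → padded with NULL.
- a (pid=2, tag=MT) pairs with 1 row(s) of b.
- a (pid=7, tag=EZ) has no partner → padded with NULL.
- a (pid=6, tag=RF) has no partner → padded with NULL.
- a (pid=6, tag=UI) pairs with 2 row(s) of b.
Total: 3 matched + 6 padded = 9 rows.

9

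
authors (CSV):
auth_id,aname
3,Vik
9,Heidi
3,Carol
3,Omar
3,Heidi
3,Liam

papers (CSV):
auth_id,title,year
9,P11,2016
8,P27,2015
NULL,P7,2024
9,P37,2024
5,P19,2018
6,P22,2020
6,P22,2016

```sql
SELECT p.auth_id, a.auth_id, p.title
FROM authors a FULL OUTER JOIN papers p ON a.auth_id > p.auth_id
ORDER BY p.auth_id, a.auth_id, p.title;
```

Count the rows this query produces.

FULL OUTER JOIN keeps every row from both sides; unmatched rows get NULL for the other side's columns.
Matching on a.auth_id > p.auth_id. A NULL in a compared column never satisfies the condition.
- a row (auth_id=3): no match → kept, p columns NULL.
- a row (auth_id=9): matches 4 p row(s) → 4 output row(s).
- a row (auth_id=3): no match → kept, p columns NULL.
- a row (auth_id=3): no match → kept, p columns NULL.
- a row (auth_id=3): no match → kept, p columns NULL.
- a row (auth_id=3): no match → kept, p columns NULL.
- plus 3 unmatched p row(s), each kept with NULL a columns.
Total: 4 matched + 8 padded = 12 rows.

12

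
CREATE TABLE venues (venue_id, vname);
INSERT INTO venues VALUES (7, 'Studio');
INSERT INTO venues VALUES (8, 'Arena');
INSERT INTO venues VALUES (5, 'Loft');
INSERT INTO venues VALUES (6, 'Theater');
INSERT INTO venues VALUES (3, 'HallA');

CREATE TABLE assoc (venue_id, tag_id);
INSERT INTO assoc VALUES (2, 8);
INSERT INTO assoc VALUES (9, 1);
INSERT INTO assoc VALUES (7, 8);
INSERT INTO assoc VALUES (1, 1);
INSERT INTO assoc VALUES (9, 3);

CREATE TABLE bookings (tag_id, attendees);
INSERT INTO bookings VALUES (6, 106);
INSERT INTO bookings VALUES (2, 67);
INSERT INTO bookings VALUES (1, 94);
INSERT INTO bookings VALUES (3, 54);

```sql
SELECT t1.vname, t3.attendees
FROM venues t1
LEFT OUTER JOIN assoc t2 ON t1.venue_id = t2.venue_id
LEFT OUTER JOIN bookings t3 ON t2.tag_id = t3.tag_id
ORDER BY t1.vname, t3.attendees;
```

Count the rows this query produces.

5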